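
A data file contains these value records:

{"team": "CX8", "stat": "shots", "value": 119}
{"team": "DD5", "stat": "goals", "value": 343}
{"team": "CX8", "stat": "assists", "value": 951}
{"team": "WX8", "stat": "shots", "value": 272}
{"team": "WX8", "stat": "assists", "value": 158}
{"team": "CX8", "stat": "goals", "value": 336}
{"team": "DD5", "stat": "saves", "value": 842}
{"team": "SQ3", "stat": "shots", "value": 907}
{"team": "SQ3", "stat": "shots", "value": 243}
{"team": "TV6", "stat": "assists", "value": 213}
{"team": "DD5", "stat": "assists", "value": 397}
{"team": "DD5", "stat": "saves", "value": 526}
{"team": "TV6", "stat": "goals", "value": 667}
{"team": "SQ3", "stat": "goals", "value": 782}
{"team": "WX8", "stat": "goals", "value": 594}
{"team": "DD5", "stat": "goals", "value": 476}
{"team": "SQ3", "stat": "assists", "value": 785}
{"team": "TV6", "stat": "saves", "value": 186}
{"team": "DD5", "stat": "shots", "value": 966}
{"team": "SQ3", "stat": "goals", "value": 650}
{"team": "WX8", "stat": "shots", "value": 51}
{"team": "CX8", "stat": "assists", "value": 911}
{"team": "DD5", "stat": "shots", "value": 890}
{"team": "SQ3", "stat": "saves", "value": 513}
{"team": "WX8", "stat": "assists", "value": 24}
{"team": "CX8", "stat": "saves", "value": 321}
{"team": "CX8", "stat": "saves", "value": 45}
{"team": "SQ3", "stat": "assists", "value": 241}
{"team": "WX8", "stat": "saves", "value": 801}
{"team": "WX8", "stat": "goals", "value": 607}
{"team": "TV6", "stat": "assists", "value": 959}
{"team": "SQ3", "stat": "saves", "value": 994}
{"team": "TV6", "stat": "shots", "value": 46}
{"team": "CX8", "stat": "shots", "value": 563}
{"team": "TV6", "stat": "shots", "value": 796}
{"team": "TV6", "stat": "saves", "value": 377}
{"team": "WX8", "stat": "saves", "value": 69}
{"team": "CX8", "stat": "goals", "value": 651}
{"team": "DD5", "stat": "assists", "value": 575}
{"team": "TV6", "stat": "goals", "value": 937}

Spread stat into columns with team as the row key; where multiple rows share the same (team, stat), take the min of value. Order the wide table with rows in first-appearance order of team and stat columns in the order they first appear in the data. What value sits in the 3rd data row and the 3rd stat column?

With rows in first-appearance order of team, row 3 is team=WX8. stat columns in first-appearance order: shots, goals, assists, saves; column 3 is assists.
Long rows with team=WX8, stat=assists: min(158, 24) = 24.

24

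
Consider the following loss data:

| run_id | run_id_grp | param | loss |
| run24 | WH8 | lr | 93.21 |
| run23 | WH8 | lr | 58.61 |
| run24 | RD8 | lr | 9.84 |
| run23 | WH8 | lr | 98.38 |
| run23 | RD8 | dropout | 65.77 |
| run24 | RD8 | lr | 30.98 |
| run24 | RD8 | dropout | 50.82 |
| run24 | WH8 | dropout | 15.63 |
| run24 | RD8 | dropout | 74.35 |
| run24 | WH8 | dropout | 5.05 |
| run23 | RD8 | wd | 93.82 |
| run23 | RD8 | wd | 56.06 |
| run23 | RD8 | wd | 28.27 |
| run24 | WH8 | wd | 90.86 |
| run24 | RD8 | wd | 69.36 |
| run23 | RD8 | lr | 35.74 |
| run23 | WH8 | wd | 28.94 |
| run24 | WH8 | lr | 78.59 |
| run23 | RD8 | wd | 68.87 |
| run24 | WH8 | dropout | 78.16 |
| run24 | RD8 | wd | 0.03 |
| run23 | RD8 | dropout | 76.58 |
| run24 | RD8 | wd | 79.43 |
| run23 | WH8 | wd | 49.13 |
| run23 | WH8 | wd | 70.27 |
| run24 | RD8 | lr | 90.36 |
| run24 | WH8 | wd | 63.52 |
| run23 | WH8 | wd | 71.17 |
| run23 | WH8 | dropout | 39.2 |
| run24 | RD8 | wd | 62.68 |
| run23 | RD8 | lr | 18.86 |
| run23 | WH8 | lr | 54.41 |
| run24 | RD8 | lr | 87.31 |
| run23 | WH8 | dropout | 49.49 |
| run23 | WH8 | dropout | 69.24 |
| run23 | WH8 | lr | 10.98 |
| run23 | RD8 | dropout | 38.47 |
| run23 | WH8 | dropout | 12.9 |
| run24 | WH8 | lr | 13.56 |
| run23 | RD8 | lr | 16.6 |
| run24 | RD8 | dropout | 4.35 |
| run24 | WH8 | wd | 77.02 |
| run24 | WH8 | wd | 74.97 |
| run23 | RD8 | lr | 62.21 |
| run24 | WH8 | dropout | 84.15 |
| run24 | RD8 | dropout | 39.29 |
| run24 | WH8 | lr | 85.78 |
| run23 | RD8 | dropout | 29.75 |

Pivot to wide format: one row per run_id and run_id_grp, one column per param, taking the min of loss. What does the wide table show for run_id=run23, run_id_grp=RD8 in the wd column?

28.27

Rows with run_id=run23, run_id_grp=RD8 and param=wd: loss values are 93.82, 56.06, 28.27, 68.87.
min(93.82, 56.06, 28.27, 68.87) = 28.27.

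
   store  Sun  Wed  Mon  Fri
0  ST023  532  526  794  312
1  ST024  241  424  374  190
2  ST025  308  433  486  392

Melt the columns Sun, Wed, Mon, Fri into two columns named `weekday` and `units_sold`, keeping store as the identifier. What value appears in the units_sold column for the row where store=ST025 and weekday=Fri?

392

Unpivoting turns each (store, wide-column) pair into one long row.
The wide cell at row ST025, column Fri holds 392, so the long row (ST025, Fri) has units_sold=392.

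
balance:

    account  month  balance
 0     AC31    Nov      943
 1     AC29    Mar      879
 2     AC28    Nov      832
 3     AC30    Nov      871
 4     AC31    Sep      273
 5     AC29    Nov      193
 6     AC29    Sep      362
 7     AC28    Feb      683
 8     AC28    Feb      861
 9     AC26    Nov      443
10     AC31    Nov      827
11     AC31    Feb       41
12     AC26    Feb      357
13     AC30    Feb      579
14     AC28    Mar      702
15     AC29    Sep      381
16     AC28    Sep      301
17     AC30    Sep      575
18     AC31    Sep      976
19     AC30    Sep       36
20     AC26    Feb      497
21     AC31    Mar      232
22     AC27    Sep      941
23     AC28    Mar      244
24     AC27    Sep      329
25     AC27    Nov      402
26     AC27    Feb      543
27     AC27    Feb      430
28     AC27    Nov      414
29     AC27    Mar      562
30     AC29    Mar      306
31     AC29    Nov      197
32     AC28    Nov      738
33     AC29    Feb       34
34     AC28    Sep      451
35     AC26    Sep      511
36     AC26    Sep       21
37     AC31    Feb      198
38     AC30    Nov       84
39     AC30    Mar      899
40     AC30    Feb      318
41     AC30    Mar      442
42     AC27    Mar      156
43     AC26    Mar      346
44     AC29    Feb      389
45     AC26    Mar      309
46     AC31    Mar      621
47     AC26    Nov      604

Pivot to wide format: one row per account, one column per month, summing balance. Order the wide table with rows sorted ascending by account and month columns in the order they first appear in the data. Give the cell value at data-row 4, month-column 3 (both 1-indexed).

With rows sorted ascending by account, row 4 is account=AC29. month columns in first-appearance order: Nov, Mar, Sep, Feb; column 3 is Sep.
Long rows with account=AC29, month=Sep: 362 + 381 = 743.

743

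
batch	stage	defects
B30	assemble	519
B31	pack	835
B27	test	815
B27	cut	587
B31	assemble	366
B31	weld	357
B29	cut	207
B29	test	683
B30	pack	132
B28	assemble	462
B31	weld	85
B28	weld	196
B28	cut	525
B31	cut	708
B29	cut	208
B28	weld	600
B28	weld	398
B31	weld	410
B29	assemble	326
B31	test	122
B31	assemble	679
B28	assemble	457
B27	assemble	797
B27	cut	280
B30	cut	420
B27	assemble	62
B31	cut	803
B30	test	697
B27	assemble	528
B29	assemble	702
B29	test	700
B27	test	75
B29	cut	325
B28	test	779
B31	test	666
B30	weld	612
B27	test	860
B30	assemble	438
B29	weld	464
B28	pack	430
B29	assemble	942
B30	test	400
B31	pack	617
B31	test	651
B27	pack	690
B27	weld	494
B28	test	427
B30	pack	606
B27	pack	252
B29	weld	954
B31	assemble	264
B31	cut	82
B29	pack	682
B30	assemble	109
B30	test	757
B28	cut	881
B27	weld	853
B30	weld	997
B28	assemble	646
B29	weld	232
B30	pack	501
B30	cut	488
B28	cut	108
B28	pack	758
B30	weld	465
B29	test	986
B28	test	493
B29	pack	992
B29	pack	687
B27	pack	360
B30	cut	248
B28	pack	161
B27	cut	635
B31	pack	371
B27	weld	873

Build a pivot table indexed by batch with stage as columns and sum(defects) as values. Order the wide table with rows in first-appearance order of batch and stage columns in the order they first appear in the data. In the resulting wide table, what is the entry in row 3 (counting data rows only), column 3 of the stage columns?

1750

With rows in first-appearance order of batch, row 3 is batch=B27. stage columns in first-appearance order: assemble, pack, test, cut, weld; column 3 is test.
Long rows with batch=B27, stage=test: 815 + 75 + 860 = 1750.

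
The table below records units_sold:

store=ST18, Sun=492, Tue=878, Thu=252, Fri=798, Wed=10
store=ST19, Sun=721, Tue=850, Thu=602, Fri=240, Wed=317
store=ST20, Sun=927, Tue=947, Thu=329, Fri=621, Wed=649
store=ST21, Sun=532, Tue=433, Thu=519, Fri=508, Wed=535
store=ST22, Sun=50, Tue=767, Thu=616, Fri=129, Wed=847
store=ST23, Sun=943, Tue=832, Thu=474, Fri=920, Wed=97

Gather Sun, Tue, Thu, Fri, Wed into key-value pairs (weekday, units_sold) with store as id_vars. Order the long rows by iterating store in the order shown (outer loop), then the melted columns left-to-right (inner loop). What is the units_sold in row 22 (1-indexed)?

767

30 rows total (6 × 5). Row 22: index ⌊(22-1)/5⌋ = 4 into store → ST22; (22-1) mod 5 = 1 into the melted columns → Tue.
So row 22 is (ST22, Tue, 767); units_sold = 767.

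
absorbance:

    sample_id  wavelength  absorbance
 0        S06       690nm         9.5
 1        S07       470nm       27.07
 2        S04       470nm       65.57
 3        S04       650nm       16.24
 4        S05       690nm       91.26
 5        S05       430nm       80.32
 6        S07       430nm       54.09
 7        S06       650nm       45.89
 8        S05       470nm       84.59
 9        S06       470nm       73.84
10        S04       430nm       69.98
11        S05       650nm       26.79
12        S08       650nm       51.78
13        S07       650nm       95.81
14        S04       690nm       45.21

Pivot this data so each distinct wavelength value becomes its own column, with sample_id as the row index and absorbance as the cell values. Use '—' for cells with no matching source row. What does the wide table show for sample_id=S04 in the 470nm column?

65.57

The long row with sample_id=S04, wavelength=470nm has absorbance=65.57.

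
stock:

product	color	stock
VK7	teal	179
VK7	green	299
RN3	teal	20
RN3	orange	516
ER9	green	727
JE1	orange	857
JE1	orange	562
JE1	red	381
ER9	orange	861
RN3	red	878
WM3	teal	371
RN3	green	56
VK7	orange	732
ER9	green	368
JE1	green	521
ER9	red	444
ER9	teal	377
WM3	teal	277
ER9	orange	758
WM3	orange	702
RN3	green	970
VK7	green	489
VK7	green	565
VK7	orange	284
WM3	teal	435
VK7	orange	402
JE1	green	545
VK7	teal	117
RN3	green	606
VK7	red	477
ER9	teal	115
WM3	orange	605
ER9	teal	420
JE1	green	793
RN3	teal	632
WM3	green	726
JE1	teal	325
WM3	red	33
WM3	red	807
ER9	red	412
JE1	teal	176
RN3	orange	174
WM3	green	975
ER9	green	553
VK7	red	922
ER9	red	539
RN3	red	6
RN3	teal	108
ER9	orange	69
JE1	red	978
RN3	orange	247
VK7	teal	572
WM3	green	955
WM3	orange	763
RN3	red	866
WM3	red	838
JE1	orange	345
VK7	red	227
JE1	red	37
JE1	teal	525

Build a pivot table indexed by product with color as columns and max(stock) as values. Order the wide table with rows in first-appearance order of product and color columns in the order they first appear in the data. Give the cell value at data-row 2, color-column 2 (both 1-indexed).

With rows in first-appearance order of product, row 2 is product=RN3. color columns in first-appearance order: teal, green, orange, red; column 2 is green.
Long rows with product=RN3, color=green: max(56, 970, 606) = 970.

970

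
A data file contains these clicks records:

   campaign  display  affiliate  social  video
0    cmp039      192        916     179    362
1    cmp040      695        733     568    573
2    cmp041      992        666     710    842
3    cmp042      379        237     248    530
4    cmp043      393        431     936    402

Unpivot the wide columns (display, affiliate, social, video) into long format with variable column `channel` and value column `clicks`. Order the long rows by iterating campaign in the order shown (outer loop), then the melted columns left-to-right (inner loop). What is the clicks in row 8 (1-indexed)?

573

20 rows total (5 × 4). Row 8: index ⌊(8-1)/4⌋ = 1 into campaign → cmp040; (8-1) mod 4 = 3 into the melted columns → video.
So row 8 is (cmp040, video, 573); clicks = 573.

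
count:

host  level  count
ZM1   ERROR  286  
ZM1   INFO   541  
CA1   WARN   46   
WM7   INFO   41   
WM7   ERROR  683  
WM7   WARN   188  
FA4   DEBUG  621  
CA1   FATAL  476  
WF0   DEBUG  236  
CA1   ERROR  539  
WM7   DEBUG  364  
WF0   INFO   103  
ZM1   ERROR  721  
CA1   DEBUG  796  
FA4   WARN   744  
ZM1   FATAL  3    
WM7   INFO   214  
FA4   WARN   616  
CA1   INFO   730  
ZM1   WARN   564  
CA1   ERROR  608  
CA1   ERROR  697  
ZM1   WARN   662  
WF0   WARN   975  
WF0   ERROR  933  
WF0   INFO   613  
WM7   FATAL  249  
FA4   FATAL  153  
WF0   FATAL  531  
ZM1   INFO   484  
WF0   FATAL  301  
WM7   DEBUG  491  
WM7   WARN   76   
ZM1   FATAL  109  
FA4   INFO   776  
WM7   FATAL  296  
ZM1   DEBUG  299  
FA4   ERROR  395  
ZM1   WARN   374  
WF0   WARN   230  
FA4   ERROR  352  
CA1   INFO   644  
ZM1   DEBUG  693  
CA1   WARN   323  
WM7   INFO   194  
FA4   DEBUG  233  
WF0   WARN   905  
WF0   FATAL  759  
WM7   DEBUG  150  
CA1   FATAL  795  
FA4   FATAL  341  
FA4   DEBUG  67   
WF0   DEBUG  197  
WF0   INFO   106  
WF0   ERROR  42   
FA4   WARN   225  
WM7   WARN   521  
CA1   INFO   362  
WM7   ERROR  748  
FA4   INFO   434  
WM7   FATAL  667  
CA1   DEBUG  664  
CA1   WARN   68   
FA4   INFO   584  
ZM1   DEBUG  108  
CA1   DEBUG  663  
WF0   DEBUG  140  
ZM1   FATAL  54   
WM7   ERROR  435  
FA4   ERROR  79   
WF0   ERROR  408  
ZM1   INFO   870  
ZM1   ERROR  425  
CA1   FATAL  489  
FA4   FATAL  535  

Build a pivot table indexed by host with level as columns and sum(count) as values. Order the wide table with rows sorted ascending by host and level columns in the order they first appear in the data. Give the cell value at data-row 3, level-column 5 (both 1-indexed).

With rows sorted ascending by host, row 3 is host=WF0. level columns in first-appearance order: ERROR, INFO, WARN, DEBUG, FATAL; column 5 is FATAL.
Long rows with host=WF0, level=FATAL: 531 + 301 + 759 = 1591.

1591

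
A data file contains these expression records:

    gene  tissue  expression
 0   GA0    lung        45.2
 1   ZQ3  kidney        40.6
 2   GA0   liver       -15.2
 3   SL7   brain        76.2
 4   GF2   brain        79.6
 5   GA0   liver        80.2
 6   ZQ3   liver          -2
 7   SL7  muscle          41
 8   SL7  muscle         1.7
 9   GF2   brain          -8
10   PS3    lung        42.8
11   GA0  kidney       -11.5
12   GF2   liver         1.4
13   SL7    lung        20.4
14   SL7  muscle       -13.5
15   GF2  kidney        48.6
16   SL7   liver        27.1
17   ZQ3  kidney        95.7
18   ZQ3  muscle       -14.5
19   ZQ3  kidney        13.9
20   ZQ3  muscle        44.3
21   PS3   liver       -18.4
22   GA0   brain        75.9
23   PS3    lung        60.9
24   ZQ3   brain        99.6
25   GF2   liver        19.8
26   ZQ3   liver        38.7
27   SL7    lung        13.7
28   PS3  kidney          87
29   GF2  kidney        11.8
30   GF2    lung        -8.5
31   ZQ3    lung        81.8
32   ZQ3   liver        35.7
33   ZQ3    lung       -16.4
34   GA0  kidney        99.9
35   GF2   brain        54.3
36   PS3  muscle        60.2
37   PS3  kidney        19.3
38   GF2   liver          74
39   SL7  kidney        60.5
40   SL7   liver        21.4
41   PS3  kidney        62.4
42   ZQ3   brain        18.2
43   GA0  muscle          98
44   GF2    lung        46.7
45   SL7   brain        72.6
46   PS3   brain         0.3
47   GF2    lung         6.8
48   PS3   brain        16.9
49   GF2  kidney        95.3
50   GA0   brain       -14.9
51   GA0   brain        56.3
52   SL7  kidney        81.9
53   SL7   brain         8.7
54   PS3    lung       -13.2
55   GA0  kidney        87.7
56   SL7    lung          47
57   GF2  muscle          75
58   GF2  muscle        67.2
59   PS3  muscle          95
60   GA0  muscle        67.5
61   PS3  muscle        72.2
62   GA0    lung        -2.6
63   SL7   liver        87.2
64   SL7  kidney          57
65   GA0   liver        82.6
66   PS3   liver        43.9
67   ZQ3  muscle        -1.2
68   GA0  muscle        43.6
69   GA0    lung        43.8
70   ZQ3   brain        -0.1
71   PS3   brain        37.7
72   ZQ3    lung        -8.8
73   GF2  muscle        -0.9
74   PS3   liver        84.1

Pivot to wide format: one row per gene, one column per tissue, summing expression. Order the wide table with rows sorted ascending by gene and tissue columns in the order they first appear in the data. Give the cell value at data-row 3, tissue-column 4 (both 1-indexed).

With rows sorted ascending by gene, row 3 is gene=PS3. tissue columns in first-appearance order: lung, kidney, liver, brain, muscle; column 4 is brain.
Long rows with gene=PS3, tissue=brain: 0.3 + 16.9 + 37.7 = 54.9.

54.9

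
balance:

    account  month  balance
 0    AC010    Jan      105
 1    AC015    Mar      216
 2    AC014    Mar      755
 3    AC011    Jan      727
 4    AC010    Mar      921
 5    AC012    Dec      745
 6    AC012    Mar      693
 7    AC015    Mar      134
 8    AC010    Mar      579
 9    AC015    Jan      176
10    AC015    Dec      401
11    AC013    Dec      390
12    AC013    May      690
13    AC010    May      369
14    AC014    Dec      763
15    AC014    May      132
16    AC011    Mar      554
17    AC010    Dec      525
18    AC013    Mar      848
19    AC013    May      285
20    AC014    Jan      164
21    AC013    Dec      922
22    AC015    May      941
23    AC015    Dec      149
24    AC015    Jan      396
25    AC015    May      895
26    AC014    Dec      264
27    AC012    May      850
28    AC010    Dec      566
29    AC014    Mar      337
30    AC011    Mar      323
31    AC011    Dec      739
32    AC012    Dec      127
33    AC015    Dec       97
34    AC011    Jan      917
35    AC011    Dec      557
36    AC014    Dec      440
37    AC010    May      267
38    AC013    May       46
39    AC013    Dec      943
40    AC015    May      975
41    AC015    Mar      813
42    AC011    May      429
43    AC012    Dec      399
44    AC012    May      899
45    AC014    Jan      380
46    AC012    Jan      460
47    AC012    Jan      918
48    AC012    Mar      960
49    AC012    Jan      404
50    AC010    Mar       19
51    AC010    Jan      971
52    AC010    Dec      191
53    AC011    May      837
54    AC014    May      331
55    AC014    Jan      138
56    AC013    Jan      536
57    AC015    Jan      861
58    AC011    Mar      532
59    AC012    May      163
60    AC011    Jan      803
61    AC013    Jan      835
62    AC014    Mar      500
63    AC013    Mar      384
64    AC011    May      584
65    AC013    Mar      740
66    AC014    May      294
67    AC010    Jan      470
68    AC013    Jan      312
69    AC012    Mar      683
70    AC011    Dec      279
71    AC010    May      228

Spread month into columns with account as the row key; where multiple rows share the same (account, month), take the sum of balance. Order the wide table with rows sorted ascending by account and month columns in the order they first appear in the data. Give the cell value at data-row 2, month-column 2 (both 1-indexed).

1409

With rows sorted ascending by account, row 2 is account=AC011. month columns in first-appearance order: Jan, Mar, Dec, May; column 2 is Mar.
Long rows with account=AC011, month=Mar: 554 + 323 + 532 = 1409.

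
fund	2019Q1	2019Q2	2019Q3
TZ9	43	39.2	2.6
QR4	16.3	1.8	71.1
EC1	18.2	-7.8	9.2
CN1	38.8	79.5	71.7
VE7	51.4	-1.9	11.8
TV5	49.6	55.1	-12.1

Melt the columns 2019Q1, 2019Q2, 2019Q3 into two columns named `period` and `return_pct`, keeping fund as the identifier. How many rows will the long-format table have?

18

6 fund values × 3 melted columns = 18 rows.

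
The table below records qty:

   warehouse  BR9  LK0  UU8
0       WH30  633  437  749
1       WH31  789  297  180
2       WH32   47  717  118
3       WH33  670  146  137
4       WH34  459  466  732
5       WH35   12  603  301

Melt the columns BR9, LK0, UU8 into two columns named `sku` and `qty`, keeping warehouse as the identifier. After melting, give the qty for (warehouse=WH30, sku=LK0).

437

Unpivoting turns each (warehouse, wide-column) pair into one long row.
The wide cell at row WH30, column LK0 holds 437, so the long row (WH30, LK0) has qty=437.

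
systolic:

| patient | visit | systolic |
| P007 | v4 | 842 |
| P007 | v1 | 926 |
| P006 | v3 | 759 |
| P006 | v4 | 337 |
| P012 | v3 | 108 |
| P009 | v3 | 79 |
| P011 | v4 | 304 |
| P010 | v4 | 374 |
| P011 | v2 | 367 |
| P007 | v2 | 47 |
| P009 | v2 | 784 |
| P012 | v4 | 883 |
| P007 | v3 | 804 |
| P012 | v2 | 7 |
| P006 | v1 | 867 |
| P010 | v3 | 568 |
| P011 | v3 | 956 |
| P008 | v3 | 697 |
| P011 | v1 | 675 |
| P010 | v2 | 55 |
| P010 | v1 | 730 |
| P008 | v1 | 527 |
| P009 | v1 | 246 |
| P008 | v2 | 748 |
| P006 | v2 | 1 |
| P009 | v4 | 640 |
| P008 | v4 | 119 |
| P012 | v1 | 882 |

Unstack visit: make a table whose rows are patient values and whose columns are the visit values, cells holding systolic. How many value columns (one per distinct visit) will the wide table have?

4

4 distinct visit values: v1, v2, v3, v4.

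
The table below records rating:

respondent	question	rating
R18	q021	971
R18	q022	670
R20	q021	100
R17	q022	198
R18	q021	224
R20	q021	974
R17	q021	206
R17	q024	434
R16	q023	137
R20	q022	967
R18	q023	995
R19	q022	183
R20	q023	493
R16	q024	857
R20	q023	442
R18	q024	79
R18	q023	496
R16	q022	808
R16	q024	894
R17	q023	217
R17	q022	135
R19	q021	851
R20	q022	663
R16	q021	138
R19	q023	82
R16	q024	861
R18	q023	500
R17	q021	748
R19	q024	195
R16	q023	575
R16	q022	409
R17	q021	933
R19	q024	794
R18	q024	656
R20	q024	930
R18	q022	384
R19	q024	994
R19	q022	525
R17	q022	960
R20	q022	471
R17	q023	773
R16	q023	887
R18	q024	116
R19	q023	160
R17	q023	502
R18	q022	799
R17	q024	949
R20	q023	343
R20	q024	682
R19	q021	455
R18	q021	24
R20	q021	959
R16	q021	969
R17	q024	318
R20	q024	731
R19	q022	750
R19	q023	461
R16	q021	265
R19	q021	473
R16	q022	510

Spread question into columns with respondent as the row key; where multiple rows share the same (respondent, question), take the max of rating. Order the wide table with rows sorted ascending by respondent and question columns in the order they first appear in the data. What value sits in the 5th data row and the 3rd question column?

With rows sorted ascending by respondent, row 5 is respondent=R20. question columns in first-appearance order: q021, q022, q024, q023; column 3 is q024.
Long rows with respondent=R20, question=q024: max(930, 682, 731) = 930.

930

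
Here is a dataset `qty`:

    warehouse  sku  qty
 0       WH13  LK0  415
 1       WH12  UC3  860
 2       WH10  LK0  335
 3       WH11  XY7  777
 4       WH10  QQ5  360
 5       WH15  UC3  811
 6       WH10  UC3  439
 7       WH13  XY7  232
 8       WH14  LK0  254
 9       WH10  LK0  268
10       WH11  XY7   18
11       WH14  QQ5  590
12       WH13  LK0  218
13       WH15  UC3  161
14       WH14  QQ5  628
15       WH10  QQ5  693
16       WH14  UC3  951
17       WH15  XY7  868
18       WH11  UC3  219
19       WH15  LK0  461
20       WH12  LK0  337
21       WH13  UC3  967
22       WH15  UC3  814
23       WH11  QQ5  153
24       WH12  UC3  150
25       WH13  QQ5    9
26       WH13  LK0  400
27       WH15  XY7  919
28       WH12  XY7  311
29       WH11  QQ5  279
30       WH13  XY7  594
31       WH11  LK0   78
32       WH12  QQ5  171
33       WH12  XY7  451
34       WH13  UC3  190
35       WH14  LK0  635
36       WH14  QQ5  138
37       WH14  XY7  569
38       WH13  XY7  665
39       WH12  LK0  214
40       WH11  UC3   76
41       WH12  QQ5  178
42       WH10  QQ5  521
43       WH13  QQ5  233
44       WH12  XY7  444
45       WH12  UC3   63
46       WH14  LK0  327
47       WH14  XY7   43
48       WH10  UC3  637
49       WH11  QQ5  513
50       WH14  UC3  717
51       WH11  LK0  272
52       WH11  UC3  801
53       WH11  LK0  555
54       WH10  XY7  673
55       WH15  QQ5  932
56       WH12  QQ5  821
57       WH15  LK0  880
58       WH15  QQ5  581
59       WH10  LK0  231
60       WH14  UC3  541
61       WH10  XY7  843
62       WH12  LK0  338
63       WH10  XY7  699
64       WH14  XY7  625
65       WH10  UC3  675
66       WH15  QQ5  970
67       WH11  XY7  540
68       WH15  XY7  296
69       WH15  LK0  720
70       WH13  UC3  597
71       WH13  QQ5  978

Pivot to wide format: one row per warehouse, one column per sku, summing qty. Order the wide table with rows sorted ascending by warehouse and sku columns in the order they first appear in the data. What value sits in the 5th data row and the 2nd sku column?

With rows sorted ascending by warehouse, row 5 is warehouse=WH14. sku columns in first-appearance order: LK0, UC3, XY7, QQ5; column 2 is UC3.
Long rows with warehouse=WH14, sku=UC3: 951 + 717 + 541 = 2209.

2209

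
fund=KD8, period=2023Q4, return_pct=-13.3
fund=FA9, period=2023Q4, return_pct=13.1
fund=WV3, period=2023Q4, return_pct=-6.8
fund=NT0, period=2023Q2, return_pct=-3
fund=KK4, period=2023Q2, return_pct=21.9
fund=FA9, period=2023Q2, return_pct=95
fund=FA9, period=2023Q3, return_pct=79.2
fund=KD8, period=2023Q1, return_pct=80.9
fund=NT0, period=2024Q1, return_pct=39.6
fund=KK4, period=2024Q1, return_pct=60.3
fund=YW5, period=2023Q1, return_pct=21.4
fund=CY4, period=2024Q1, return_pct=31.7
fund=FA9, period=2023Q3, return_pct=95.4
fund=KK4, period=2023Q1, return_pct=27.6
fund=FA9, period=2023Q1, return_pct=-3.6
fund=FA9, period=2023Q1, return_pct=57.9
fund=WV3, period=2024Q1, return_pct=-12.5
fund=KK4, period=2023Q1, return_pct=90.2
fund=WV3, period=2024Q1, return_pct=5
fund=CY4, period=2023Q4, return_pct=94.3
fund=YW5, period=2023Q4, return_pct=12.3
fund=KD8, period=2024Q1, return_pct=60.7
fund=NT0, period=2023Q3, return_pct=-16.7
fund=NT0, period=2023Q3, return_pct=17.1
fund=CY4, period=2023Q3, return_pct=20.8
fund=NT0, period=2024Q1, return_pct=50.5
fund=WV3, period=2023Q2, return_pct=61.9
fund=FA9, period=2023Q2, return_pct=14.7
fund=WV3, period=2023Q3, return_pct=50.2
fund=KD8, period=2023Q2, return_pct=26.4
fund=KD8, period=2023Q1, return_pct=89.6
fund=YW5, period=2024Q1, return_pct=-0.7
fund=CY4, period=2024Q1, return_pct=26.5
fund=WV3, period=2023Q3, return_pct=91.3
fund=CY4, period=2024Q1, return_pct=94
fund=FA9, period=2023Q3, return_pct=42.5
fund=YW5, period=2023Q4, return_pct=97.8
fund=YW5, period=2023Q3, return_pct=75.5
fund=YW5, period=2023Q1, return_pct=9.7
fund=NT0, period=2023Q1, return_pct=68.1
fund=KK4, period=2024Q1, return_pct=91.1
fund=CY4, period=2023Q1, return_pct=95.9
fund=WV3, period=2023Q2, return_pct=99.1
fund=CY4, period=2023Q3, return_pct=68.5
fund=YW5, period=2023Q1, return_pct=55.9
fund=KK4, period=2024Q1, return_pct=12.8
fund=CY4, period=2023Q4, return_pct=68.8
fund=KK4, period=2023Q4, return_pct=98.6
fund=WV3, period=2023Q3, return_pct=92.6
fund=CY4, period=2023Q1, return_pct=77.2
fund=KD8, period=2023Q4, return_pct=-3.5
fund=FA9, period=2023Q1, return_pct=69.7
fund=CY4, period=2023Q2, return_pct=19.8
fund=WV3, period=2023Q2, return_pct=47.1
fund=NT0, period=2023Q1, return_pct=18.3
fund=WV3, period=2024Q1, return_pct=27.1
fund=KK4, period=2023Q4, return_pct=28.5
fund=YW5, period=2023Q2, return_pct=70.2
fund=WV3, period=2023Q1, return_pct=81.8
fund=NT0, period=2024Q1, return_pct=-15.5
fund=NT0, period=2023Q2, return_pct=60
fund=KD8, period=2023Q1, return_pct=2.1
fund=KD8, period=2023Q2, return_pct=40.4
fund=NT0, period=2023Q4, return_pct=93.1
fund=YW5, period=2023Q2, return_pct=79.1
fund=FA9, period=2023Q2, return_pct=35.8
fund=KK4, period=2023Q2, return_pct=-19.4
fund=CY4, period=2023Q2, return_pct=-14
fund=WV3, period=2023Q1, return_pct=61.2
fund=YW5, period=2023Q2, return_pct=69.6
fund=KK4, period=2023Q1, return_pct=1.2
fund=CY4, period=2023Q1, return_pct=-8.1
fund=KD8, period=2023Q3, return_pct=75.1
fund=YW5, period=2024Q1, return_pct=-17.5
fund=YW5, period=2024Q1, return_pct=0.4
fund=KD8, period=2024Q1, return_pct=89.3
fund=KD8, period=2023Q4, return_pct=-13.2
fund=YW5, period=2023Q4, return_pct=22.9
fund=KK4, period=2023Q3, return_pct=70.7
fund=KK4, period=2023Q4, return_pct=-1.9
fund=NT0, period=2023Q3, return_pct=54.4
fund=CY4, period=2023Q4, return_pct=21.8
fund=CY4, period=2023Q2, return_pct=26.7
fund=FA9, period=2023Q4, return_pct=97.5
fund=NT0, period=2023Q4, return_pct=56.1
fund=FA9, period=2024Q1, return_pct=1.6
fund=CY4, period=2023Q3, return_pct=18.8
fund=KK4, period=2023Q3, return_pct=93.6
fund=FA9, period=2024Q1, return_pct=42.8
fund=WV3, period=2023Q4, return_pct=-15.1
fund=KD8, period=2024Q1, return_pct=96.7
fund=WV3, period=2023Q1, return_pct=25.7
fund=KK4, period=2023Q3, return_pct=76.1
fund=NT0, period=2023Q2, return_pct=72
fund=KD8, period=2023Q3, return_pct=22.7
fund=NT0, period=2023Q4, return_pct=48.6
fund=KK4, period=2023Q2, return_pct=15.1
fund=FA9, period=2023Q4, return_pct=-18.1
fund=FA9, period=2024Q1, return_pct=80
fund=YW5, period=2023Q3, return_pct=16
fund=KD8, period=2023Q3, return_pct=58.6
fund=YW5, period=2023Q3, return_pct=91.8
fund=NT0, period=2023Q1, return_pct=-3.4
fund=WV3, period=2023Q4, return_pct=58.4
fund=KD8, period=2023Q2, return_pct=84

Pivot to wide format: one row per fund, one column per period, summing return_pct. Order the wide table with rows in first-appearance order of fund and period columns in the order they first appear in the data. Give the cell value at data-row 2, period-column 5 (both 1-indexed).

With rows in first-appearance order of fund, row 2 is fund=FA9. period columns in first-appearance order: 2023Q4, 2023Q2, 2023Q3, 2023Q1, 2024Q1; column 5 is 2024Q1.
Long rows with fund=FA9, period=2024Q1: 1.6 + 42.8 + 80 = 124.4.

124.4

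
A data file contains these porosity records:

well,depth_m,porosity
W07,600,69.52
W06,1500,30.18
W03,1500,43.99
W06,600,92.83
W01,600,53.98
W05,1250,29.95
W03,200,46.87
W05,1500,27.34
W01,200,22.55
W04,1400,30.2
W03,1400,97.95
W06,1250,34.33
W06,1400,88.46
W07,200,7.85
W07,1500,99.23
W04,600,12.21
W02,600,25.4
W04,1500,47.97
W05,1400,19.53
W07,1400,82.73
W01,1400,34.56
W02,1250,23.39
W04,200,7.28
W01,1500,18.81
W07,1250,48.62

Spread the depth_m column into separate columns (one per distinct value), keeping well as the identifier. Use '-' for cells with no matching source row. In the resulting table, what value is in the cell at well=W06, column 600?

The long row with well=W06, depth_m=600 has porosity=92.83.

92.83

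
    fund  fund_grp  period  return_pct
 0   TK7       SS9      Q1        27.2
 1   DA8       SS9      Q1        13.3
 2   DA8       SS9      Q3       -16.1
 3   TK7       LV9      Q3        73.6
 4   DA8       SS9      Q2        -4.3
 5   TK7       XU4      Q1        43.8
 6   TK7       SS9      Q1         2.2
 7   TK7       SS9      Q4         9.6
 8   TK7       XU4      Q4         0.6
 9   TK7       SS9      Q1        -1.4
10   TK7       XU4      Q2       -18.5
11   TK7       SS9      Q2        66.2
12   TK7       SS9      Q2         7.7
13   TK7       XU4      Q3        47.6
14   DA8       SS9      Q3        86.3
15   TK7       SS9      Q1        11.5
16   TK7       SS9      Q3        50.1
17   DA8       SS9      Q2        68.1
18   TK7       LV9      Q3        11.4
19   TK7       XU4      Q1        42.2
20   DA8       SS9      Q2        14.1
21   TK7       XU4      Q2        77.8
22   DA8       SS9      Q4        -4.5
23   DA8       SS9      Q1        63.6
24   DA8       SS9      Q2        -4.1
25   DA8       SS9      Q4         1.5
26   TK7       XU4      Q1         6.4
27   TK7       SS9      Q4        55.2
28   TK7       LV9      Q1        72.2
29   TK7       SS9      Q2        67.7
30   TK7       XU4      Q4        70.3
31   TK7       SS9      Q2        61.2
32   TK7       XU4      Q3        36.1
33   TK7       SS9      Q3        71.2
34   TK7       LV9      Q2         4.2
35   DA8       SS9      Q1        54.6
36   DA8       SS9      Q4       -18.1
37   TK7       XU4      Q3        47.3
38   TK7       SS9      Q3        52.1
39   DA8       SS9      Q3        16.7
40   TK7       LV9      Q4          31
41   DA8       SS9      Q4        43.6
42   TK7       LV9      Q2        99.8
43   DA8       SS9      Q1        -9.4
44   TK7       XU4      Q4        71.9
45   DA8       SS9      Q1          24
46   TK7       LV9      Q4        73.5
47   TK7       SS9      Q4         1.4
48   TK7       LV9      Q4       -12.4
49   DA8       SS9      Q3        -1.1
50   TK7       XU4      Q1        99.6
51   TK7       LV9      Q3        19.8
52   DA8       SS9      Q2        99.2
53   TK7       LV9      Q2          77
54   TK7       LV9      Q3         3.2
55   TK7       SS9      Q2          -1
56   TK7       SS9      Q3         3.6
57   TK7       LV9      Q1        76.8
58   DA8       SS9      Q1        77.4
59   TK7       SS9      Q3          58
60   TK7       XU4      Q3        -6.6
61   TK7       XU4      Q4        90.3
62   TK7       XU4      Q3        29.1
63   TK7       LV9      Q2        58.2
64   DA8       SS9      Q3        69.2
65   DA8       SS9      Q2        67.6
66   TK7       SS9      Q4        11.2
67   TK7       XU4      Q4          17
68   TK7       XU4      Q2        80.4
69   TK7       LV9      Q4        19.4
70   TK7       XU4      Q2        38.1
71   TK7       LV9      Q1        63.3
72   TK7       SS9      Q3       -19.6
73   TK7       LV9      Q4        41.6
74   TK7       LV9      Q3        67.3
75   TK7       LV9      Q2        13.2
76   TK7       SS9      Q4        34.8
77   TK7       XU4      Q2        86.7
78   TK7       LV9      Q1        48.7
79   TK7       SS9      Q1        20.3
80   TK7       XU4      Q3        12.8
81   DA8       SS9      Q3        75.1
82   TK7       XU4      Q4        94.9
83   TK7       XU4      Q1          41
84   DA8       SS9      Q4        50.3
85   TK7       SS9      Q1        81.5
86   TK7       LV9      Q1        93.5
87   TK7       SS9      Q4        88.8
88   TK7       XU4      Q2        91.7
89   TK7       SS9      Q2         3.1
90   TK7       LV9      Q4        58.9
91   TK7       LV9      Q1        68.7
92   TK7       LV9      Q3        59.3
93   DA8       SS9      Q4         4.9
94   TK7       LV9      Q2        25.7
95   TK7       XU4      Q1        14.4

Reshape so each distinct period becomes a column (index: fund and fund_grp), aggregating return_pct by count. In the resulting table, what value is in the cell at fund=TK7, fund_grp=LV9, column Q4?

6

Rows with fund=TK7, fund_grp=LV9 and period=Q4: return_pct values are 31, 73.5, -12.4, 19.4, 41.6, 58.9.
6 rows match — count = 6.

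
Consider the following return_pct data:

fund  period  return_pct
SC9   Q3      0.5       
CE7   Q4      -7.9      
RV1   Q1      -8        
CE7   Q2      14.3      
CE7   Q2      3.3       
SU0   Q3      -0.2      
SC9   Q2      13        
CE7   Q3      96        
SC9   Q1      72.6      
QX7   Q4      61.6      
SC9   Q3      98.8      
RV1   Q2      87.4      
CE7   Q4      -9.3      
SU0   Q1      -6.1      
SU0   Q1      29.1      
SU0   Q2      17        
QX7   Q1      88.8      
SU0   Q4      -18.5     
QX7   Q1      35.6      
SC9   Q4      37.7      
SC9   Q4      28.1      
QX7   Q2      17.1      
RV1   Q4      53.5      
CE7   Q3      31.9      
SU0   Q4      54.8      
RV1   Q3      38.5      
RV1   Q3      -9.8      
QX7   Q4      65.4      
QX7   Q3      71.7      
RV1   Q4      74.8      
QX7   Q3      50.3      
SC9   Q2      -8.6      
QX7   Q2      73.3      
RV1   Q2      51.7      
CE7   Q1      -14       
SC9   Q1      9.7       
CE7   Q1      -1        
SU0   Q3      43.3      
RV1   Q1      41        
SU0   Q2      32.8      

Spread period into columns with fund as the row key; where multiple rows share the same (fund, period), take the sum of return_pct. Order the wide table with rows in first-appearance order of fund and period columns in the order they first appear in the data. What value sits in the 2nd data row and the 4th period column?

With rows in first-appearance order of fund, row 2 is fund=CE7. period columns in first-appearance order: Q3, Q4, Q1, Q2; column 4 is Q2.
Long rows with fund=CE7, period=Q2: 14.3 + 3.3 = 17.6.

17.6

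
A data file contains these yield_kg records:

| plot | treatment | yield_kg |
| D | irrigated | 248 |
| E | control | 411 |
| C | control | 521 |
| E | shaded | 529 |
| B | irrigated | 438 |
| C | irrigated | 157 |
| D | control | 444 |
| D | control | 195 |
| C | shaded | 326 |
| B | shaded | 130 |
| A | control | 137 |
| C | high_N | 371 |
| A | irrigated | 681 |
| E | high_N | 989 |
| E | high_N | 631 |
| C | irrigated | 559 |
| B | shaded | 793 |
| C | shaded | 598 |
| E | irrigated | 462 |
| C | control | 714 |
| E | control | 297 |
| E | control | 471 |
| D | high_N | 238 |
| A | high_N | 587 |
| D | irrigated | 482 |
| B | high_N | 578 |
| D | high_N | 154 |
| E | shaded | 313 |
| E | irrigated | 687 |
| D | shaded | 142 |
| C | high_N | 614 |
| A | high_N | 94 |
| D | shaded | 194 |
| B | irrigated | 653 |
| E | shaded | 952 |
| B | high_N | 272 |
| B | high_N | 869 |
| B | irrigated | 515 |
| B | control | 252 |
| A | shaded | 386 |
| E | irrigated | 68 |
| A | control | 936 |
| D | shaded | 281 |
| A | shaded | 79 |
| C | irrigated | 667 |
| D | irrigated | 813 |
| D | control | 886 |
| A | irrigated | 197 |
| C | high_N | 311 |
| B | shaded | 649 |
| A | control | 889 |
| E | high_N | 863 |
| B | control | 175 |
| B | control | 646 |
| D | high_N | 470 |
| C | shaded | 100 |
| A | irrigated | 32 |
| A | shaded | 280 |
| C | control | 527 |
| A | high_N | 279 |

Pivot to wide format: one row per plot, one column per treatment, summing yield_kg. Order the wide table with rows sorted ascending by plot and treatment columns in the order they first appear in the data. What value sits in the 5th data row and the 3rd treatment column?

With rows sorted ascending by plot, row 5 is plot=E. treatment columns in first-appearance order: irrigated, control, shaded, high_N; column 3 is shaded.
Long rows with plot=E, treatment=shaded: 529 + 313 + 952 = 1794.

1794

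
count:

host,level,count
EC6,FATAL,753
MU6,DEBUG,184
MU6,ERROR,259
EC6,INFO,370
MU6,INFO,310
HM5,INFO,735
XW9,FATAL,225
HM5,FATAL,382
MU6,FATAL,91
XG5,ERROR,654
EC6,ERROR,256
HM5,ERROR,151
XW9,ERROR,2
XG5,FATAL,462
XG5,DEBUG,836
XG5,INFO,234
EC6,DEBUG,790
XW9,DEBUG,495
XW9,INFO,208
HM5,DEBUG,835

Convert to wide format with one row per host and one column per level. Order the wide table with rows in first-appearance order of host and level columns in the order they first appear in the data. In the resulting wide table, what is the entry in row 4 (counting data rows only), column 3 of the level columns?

With rows in first-appearance order of host, row 4 is host=XW9. level columns in first-appearance order: FATAL, DEBUG, ERROR, INFO; column 3 is ERROR.
Long rows with host=XW9, level=ERROR: count = 2.

2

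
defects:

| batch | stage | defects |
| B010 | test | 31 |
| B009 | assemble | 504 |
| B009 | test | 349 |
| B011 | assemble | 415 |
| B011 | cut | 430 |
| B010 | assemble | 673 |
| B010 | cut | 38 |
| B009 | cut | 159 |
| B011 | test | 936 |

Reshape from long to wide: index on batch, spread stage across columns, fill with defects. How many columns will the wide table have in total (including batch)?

1 column for batch plus 3 distinct stage values → 4 columns.

4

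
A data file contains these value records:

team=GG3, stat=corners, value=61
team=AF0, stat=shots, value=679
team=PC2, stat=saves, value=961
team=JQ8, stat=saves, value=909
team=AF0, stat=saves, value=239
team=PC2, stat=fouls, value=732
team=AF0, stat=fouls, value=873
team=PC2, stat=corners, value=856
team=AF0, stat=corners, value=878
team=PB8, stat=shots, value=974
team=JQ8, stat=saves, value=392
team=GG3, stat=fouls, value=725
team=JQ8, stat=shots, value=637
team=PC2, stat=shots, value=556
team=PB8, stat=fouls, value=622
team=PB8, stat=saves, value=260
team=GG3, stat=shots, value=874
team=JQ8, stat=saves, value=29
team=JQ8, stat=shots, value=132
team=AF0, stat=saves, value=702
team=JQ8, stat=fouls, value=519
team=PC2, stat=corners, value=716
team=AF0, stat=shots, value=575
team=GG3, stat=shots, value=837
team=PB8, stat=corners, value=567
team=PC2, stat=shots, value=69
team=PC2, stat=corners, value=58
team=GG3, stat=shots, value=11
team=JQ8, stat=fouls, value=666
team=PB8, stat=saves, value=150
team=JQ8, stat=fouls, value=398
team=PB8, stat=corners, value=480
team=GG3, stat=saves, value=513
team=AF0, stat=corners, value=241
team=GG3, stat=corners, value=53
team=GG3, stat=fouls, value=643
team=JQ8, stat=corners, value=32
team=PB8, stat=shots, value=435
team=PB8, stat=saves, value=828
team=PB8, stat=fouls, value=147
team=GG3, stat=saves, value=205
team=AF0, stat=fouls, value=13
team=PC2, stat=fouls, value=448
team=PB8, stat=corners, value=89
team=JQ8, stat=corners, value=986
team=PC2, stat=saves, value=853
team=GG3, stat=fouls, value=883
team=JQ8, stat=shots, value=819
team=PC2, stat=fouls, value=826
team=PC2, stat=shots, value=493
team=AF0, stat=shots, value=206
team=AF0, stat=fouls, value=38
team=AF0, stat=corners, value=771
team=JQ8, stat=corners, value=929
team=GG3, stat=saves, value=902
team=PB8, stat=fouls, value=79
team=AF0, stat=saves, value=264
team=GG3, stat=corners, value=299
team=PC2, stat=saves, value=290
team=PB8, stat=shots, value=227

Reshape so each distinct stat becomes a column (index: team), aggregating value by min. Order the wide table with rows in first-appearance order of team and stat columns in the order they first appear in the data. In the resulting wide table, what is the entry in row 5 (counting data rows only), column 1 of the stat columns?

With rows in first-appearance order of team, row 5 is team=PB8. stat columns in first-appearance order: corners, shots, saves, fouls; column 1 is corners.
Long rows with team=PB8, stat=corners: min(567, 480, 89) = 89.

89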